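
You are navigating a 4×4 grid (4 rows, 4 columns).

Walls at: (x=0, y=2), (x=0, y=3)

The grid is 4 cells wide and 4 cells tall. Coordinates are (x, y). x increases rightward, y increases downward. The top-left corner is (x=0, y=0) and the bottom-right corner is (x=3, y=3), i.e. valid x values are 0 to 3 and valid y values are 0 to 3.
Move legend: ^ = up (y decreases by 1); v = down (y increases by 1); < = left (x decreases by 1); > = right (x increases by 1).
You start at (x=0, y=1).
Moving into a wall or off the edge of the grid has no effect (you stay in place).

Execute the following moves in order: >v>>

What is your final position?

Start: (x=0, y=1)
  > (right): (x=0, y=1) -> (x=1, y=1)
  v (down): (x=1, y=1) -> (x=1, y=2)
  > (right): (x=1, y=2) -> (x=2, y=2)
  > (right): (x=2, y=2) -> (x=3, y=2)
Final: (x=3, y=2)

Answer: Final position: (x=3, y=2)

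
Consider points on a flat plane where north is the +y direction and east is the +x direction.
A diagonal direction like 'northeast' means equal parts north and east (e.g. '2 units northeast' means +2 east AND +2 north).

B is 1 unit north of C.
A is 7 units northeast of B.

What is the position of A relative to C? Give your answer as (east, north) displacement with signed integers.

Place C at the origin (east=0, north=0).
  B is 1 unit north of C: delta (east=+0, north=+1); B at (east=0, north=1).
  A is 7 units northeast of B: delta (east=+7, north=+7); A at (east=7, north=8).
Therefore A relative to C: (east=7, north=8).

Answer: A is at (east=7, north=8) relative to C.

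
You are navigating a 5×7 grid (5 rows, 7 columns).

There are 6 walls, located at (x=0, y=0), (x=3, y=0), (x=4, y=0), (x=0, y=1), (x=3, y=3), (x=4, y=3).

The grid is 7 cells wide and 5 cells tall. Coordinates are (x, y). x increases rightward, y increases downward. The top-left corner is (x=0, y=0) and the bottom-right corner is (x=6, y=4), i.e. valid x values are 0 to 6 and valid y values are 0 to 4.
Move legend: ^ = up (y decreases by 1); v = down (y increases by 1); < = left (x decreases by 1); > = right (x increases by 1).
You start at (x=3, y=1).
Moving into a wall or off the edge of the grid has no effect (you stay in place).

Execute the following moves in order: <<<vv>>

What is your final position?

Answer: Final position: (x=2, y=3)

Derivation:
Start: (x=3, y=1)
  < (left): (x=3, y=1) -> (x=2, y=1)
  < (left): (x=2, y=1) -> (x=1, y=1)
  < (left): blocked, stay at (x=1, y=1)
  v (down): (x=1, y=1) -> (x=1, y=2)
  v (down): (x=1, y=2) -> (x=1, y=3)
  > (right): (x=1, y=3) -> (x=2, y=3)
  > (right): blocked, stay at (x=2, y=3)
Final: (x=2, y=3)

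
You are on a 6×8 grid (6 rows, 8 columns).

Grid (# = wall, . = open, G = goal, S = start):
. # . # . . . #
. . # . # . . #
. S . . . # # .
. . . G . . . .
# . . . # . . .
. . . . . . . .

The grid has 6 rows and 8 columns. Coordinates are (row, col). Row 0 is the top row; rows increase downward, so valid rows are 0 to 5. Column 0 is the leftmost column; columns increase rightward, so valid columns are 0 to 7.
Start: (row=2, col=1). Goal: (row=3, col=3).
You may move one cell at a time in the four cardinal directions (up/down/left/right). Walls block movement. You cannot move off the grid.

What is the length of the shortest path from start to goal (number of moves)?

BFS from (row=2, col=1) until reaching (row=3, col=3):
  Distance 0: (row=2, col=1)
  Distance 1: (row=1, col=1), (row=2, col=0), (row=2, col=2), (row=3, col=1)
  Distance 2: (row=1, col=0), (row=2, col=3), (row=3, col=0), (row=3, col=2), (row=4, col=1)
  Distance 3: (row=0, col=0), (row=1, col=3), (row=2, col=4), (row=3, col=3), (row=4, col=2), (row=5, col=1)  <- goal reached here
One shortest path (3 moves): (row=2, col=1) -> (row=2, col=2) -> (row=2, col=3) -> (row=3, col=3)

Answer: Shortest path length: 3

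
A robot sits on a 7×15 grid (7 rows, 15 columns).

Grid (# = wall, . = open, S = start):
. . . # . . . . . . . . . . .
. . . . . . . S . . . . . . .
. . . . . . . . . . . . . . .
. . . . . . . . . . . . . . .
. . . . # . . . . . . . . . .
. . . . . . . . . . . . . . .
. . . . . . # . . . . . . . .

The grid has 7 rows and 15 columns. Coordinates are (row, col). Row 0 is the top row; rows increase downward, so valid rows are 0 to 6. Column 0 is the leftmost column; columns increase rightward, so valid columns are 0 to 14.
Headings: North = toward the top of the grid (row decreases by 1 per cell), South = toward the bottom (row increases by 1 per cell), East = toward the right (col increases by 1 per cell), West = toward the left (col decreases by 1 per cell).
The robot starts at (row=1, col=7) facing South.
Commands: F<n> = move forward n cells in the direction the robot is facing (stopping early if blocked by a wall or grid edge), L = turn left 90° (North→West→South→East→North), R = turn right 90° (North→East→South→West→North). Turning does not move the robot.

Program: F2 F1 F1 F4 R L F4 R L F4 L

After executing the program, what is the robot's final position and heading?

Answer: Final position: (row=6, col=7), facing East

Derivation:
Start: (row=1, col=7), facing South
  F2: move forward 2, now at (row=3, col=7)
  F1: move forward 1, now at (row=4, col=7)
  F1: move forward 1, now at (row=5, col=7)
  F4: move forward 1/4 (blocked), now at (row=6, col=7)
  R: turn right, now facing West
  L: turn left, now facing South
  F4: move forward 0/4 (blocked), now at (row=6, col=7)
  R: turn right, now facing West
  L: turn left, now facing South
  F4: move forward 0/4 (blocked), now at (row=6, col=7)
  L: turn left, now facing East
Final: (row=6, col=7), facing East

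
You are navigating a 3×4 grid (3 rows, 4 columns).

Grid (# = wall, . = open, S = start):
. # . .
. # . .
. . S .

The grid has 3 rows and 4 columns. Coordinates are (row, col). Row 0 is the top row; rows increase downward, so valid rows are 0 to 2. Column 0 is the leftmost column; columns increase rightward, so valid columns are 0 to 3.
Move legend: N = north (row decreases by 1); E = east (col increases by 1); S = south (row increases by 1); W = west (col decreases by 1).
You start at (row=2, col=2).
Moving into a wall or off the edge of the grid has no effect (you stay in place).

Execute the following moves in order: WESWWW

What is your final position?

Answer: Final position: (row=2, col=0)

Derivation:
Start: (row=2, col=2)
  W (west): (row=2, col=2) -> (row=2, col=1)
  E (east): (row=2, col=1) -> (row=2, col=2)
  S (south): blocked, stay at (row=2, col=2)
  W (west): (row=2, col=2) -> (row=2, col=1)
  W (west): (row=2, col=1) -> (row=2, col=0)
  W (west): blocked, stay at (row=2, col=0)
Final: (row=2, col=0)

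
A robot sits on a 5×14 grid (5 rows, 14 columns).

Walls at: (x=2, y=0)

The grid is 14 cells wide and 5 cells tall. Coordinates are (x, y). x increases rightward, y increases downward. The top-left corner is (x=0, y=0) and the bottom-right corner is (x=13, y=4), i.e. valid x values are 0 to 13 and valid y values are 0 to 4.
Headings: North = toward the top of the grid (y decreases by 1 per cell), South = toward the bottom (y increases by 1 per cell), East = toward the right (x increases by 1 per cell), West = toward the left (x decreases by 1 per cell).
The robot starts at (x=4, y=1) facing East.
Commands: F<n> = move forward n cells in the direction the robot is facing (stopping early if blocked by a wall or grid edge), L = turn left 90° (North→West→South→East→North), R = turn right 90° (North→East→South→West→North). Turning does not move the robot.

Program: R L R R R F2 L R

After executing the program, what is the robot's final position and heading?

Answer: Final position: (x=4, y=0), facing North

Derivation:
Start: (x=4, y=1), facing East
  R: turn right, now facing South
  L: turn left, now facing East
  R: turn right, now facing South
  R: turn right, now facing West
  R: turn right, now facing North
  F2: move forward 1/2 (blocked), now at (x=4, y=0)
  L: turn left, now facing West
  R: turn right, now facing North
Final: (x=4, y=0), facing North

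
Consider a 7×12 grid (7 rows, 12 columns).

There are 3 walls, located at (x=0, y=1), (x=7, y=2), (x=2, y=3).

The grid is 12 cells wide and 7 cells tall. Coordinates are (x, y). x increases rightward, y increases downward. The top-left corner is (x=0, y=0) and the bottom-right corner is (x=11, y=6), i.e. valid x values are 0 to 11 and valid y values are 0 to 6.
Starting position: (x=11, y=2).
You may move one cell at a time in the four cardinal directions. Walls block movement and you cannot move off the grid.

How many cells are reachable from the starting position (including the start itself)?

BFS flood-fill from (x=11, y=2):
  Distance 0: (x=11, y=2)
  Distance 1: (x=11, y=1), (x=10, y=2), (x=11, y=3)
  Distance 2: (x=11, y=0), (x=10, y=1), (x=9, y=2), (x=10, y=3), (x=11, y=4)
  Distance 3: (x=10, y=0), (x=9, y=1), (x=8, y=2), (x=9, y=3), (x=10, y=4), (x=11, y=5)
  Distance 4: (x=9, y=0), (x=8, y=1), (x=8, y=3), (x=9, y=4), (x=10, y=5), (x=11, y=6)
  Distance 5: (x=8, y=0), (x=7, y=1), (x=7, y=3), (x=8, y=4), (x=9, y=5), (x=10, y=6)
  Distance 6: (x=7, y=0), (x=6, y=1), (x=6, y=3), (x=7, y=4), (x=8, y=5), (x=9, y=6)
  Distance 7: (x=6, y=0), (x=5, y=1), (x=6, y=2), (x=5, y=3), (x=6, y=4), (x=7, y=5), (x=8, y=6)
  Distance 8: (x=5, y=0), (x=4, y=1), (x=5, y=2), (x=4, y=3), (x=5, y=4), (x=6, y=5), (x=7, y=6)
  Distance 9: (x=4, y=0), (x=3, y=1), (x=4, y=2), (x=3, y=3), (x=4, y=4), (x=5, y=5), (x=6, y=6)
  Distance 10: (x=3, y=0), (x=2, y=1), (x=3, y=2), (x=3, y=4), (x=4, y=5), (x=5, y=6)
  Distance 11: (x=2, y=0), (x=1, y=1), (x=2, y=2), (x=2, y=4), (x=3, y=5), (x=4, y=6)
  Distance 12: (x=1, y=0), (x=1, y=2), (x=1, y=4), (x=2, y=5), (x=3, y=6)
  Distance 13: (x=0, y=0), (x=0, y=2), (x=1, y=3), (x=0, y=4), (x=1, y=5), (x=2, y=6)
  Distance 14: (x=0, y=3), (x=0, y=5), (x=1, y=6)
  Distance 15: (x=0, y=6)
Total reachable: 81 (grid has 81 open cells total)

Answer: Reachable cells: 81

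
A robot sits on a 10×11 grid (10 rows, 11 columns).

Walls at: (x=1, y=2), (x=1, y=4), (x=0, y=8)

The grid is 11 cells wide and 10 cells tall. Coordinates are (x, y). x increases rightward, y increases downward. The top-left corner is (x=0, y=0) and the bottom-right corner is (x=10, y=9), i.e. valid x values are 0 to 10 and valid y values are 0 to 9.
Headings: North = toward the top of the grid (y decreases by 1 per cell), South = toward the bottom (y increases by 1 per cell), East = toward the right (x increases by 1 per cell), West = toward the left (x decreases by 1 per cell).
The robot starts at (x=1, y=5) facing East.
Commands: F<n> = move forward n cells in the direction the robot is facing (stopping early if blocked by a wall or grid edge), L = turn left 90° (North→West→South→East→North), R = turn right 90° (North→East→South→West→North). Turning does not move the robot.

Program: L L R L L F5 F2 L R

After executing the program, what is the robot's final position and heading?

Answer: Final position: (x=1, y=9), facing South

Derivation:
Start: (x=1, y=5), facing East
  L: turn left, now facing North
  L: turn left, now facing West
  R: turn right, now facing North
  L: turn left, now facing West
  L: turn left, now facing South
  F5: move forward 4/5 (blocked), now at (x=1, y=9)
  F2: move forward 0/2 (blocked), now at (x=1, y=9)
  L: turn left, now facing East
  R: turn right, now facing South
Final: (x=1, y=9), facing South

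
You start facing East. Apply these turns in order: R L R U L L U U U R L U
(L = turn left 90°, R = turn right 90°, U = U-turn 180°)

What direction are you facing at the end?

Start: East
  R (right (90° clockwise)) -> South
  L (left (90° counter-clockwise)) -> East
  R (right (90° clockwise)) -> South
  U (U-turn (180°)) -> North
  L (left (90° counter-clockwise)) -> West
  L (left (90° counter-clockwise)) -> South
  U (U-turn (180°)) -> North
  U (U-turn (180°)) -> South
  U (U-turn (180°)) -> North
  R (right (90° clockwise)) -> East
  L (left (90° counter-clockwise)) -> North
  U (U-turn (180°)) -> South
Final: South

Answer: Final heading: South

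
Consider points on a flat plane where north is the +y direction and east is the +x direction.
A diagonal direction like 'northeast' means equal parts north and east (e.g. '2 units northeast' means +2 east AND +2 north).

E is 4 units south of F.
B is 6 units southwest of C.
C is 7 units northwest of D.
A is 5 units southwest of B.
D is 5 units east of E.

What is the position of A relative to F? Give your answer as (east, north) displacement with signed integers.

Answer: A is at (east=-13, north=-8) relative to F.

Derivation:
Place F at the origin (east=0, north=0).
  E is 4 units south of F: delta (east=+0, north=-4); E at (east=0, north=-4).
  D is 5 units east of E: delta (east=+5, north=+0); D at (east=5, north=-4).
  C is 7 units northwest of D: delta (east=-7, north=+7); C at (east=-2, north=3).
  B is 6 units southwest of C: delta (east=-6, north=-6); B at (east=-8, north=-3).
  A is 5 units southwest of B: delta (east=-5, north=-5); A at (east=-13, north=-8).
Therefore A relative to F: (east=-13, north=-8).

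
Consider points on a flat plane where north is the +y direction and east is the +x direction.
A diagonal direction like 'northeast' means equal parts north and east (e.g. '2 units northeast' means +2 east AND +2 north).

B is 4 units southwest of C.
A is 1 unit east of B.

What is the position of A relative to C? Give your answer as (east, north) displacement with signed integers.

Place C at the origin (east=0, north=0).
  B is 4 units southwest of C: delta (east=-4, north=-4); B at (east=-4, north=-4).
  A is 1 unit east of B: delta (east=+1, north=+0); A at (east=-3, north=-4).
Therefore A relative to C: (east=-3, north=-4).

Answer: A is at (east=-3, north=-4) relative to C.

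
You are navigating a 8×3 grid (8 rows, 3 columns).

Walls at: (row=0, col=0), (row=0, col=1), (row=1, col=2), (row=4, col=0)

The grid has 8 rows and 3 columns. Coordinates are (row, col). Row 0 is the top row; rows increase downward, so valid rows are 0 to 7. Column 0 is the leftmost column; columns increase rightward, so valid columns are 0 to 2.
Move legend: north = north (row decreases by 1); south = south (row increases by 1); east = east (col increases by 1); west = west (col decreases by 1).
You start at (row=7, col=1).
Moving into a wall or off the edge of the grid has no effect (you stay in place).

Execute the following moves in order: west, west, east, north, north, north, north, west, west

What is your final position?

Start: (row=7, col=1)
  west (west): (row=7, col=1) -> (row=7, col=0)
  west (west): blocked, stay at (row=7, col=0)
  east (east): (row=7, col=0) -> (row=7, col=1)
  north (north): (row=7, col=1) -> (row=6, col=1)
  north (north): (row=6, col=1) -> (row=5, col=1)
  north (north): (row=5, col=1) -> (row=4, col=1)
  north (north): (row=4, col=1) -> (row=3, col=1)
  west (west): (row=3, col=1) -> (row=3, col=0)
  west (west): blocked, stay at (row=3, col=0)
Final: (row=3, col=0)

Answer: Final position: (row=3, col=0)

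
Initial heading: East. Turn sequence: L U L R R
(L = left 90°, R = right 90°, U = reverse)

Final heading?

Answer: Final heading: West

Derivation:
Start: East
  L (left (90° counter-clockwise)) -> North
  U (U-turn (180°)) -> South
  L (left (90° counter-clockwise)) -> East
  R (right (90° clockwise)) -> South
  R (right (90° clockwise)) -> West
Final: West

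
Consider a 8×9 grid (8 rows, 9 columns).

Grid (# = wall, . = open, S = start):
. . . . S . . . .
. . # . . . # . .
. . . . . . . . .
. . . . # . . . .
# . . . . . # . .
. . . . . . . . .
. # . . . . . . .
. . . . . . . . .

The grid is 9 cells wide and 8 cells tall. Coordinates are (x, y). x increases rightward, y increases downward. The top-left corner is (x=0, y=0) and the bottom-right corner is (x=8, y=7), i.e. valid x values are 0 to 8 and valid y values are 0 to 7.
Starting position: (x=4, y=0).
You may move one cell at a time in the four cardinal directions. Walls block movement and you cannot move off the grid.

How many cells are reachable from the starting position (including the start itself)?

Answer: Reachable cells: 66

Derivation:
BFS flood-fill from (x=4, y=0):
  Distance 0: (x=4, y=0)
  Distance 1: (x=3, y=0), (x=5, y=0), (x=4, y=1)
  Distance 2: (x=2, y=0), (x=6, y=0), (x=3, y=1), (x=5, y=1), (x=4, y=2)
  Distance 3: (x=1, y=0), (x=7, y=0), (x=3, y=2), (x=5, y=2)
  Distance 4: (x=0, y=0), (x=8, y=0), (x=1, y=1), (x=7, y=1), (x=2, y=2), (x=6, y=2), (x=3, y=3), (x=5, y=3)
  Distance 5: (x=0, y=1), (x=8, y=1), (x=1, y=2), (x=7, y=2), (x=2, y=3), (x=6, y=3), (x=3, y=4), (x=5, y=4)
  Distance 6: (x=0, y=2), (x=8, y=2), (x=1, y=3), (x=7, y=3), (x=2, y=4), (x=4, y=4), (x=3, y=5), (x=5, y=5)
  Distance 7: (x=0, y=3), (x=8, y=3), (x=1, y=4), (x=7, y=4), (x=2, y=5), (x=4, y=5), (x=6, y=5), (x=3, y=6), (x=5, y=6)
  Distance 8: (x=8, y=4), (x=1, y=5), (x=7, y=5), (x=2, y=6), (x=4, y=6), (x=6, y=6), (x=3, y=7), (x=5, y=7)
  Distance 9: (x=0, y=5), (x=8, y=5), (x=7, y=6), (x=2, y=7), (x=4, y=7), (x=6, y=7)
  Distance 10: (x=0, y=6), (x=8, y=6), (x=1, y=7), (x=7, y=7)
  Distance 11: (x=0, y=7), (x=8, y=7)
Total reachable: 66 (grid has 66 open cells total)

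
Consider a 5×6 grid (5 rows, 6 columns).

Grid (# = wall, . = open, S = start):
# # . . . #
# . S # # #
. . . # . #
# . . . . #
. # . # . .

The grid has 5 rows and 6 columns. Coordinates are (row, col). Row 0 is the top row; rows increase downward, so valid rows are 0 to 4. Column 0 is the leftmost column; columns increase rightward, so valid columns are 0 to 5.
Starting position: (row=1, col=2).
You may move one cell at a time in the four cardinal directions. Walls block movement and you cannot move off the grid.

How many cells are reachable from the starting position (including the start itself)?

BFS flood-fill from (row=1, col=2):
  Distance 0: (row=1, col=2)
  Distance 1: (row=0, col=2), (row=1, col=1), (row=2, col=2)
  Distance 2: (row=0, col=3), (row=2, col=1), (row=3, col=2)
  Distance 3: (row=0, col=4), (row=2, col=0), (row=3, col=1), (row=3, col=3), (row=4, col=2)
  Distance 4: (row=3, col=4)
  Distance 5: (row=2, col=4), (row=4, col=4)
  Distance 6: (row=4, col=5)
Total reachable: 16 (grid has 17 open cells total)

Answer: Reachable cells: 16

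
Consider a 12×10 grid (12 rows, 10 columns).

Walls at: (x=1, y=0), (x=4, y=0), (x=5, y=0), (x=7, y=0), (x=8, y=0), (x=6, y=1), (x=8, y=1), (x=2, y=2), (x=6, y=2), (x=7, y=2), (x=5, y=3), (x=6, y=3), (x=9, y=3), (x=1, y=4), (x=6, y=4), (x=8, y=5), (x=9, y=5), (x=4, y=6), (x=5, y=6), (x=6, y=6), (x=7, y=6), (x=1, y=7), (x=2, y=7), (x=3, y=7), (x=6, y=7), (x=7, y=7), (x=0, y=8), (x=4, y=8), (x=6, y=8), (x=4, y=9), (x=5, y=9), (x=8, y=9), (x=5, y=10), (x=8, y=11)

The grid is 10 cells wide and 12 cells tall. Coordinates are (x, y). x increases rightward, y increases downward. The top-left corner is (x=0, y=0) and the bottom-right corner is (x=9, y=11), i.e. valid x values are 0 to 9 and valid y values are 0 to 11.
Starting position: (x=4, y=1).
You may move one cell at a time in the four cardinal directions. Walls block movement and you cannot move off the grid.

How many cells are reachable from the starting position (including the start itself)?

BFS flood-fill from (x=4, y=1):
  Distance 0: (x=4, y=1)
  Distance 1: (x=3, y=1), (x=5, y=1), (x=4, y=2)
  Distance 2: (x=3, y=0), (x=2, y=1), (x=3, y=2), (x=5, y=2), (x=4, y=3)
  Distance 3: (x=2, y=0), (x=1, y=1), (x=3, y=3), (x=4, y=4)
  Distance 4: (x=0, y=1), (x=1, y=2), (x=2, y=3), (x=3, y=4), (x=5, y=4), (x=4, y=5)
  Distance 5: (x=0, y=0), (x=0, y=2), (x=1, y=3), (x=2, y=4), (x=3, y=5), (x=5, y=5)
  Distance 6: (x=0, y=3), (x=2, y=5), (x=6, y=5), (x=3, y=6)
  Distance 7: (x=0, y=4), (x=1, y=5), (x=7, y=5), (x=2, y=6)
  Distance 8: (x=7, y=4), (x=0, y=5), (x=1, y=6)
  Distance 9: (x=7, y=3), (x=8, y=4), (x=0, y=6)
  Distance 10: (x=8, y=3), (x=9, y=4), (x=0, y=7)
  Distance 11: (x=8, y=2)
  Distance 12: (x=9, y=2)
  Distance 13: (x=9, y=1)
  Distance 14: (x=9, y=0)
Total reachable: 46 (grid has 86 open cells total)

Answer: Reachable cells: 46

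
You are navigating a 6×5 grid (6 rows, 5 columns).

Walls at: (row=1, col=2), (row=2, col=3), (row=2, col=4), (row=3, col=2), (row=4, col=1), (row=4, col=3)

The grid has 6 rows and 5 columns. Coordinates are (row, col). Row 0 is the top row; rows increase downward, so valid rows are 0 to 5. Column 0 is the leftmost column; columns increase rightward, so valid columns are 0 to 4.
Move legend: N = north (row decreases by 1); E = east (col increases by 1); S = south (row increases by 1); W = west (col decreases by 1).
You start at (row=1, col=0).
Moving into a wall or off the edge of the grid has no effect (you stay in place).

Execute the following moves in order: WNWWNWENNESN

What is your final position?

Answer: Final position: (row=0, col=2)

Derivation:
Start: (row=1, col=0)
  W (west): blocked, stay at (row=1, col=0)
  N (north): (row=1, col=0) -> (row=0, col=0)
  W (west): blocked, stay at (row=0, col=0)
  W (west): blocked, stay at (row=0, col=0)
  N (north): blocked, stay at (row=0, col=0)
  W (west): blocked, stay at (row=0, col=0)
  E (east): (row=0, col=0) -> (row=0, col=1)
  N (north): blocked, stay at (row=0, col=1)
  N (north): blocked, stay at (row=0, col=1)
  E (east): (row=0, col=1) -> (row=0, col=2)
  S (south): blocked, stay at (row=0, col=2)
  N (north): blocked, stay at (row=0, col=2)
Final: (row=0, col=2)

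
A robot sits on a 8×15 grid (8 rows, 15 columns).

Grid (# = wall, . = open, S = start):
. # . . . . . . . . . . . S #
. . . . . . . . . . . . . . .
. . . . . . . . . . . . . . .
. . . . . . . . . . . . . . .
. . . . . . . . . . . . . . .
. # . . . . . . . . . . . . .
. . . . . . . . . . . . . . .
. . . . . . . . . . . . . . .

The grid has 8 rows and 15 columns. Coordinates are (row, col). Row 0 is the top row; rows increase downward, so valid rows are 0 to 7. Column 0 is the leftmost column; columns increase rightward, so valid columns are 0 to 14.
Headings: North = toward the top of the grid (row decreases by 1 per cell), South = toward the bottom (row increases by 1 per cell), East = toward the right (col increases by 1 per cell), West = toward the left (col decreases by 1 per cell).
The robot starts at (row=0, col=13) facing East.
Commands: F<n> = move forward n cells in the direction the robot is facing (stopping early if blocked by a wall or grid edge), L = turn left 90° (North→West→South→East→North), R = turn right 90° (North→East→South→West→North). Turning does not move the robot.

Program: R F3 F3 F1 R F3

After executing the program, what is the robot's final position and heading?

Start: (row=0, col=13), facing East
  R: turn right, now facing South
  F3: move forward 3, now at (row=3, col=13)
  F3: move forward 3, now at (row=6, col=13)
  F1: move forward 1, now at (row=7, col=13)
  R: turn right, now facing West
  F3: move forward 3, now at (row=7, col=10)
Final: (row=7, col=10), facing West

Answer: Final position: (row=7, col=10), facing West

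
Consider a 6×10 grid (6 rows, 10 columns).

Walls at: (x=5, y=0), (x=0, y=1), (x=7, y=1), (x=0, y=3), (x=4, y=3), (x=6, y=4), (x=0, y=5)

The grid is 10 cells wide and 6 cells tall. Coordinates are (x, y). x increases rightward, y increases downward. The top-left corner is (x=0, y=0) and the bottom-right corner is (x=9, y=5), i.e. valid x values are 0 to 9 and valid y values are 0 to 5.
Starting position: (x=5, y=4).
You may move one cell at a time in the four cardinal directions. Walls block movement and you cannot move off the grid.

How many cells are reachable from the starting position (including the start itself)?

BFS flood-fill from (x=5, y=4):
  Distance 0: (x=5, y=4)
  Distance 1: (x=5, y=3), (x=4, y=4), (x=5, y=5)
  Distance 2: (x=5, y=2), (x=6, y=3), (x=3, y=4), (x=4, y=5), (x=6, y=5)
  Distance 3: (x=5, y=1), (x=4, y=2), (x=6, y=2), (x=3, y=3), (x=7, y=3), (x=2, y=4), (x=3, y=5), (x=7, y=5)
  Distance 4: (x=4, y=1), (x=6, y=1), (x=3, y=2), (x=7, y=2), (x=2, y=3), (x=8, y=3), (x=1, y=4), (x=7, y=4), (x=2, y=5), (x=8, y=5)
  Distance 5: (x=4, y=0), (x=6, y=0), (x=3, y=1), (x=2, y=2), (x=8, y=2), (x=1, y=3), (x=9, y=3), (x=0, y=4), (x=8, y=4), (x=1, y=5), (x=9, y=5)
  Distance 6: (x=3, y=0), (x=7, y=0), (x=2, y=1), (x=8, y=1), (x=1, y=2), (x=9, y=2), (x=9, y=4)
  Distance 7: (x=2, y=0), (x=8, y=0), (x=1, y=1), (x=9, y=1), (x=0, y=2)
  Distance 8: (x=1, y=0), (x=9, y=0)
  Distance 9: (x=0, y=0)
Total reachable: 53 (grid has 53 open cells total)

Answer: Reachable cells: 53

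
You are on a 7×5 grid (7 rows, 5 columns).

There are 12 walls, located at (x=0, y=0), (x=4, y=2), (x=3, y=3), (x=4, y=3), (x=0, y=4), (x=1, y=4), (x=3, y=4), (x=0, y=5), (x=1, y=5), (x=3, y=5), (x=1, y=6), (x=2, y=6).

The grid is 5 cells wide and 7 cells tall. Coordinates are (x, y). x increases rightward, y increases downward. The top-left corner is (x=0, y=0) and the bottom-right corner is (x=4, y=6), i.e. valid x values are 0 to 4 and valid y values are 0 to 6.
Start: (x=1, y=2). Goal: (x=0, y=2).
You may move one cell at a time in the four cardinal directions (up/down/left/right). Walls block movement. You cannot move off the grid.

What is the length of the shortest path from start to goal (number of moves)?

Answer: Shortest path length: 1

Derivation:
BFS from (x=1, y=2) until reaching (x=0, y=2):
  Distance 0: (x=1, y=2)
  Distance 1: (x=1, y=1), (x=0, y=2), (x=2, y=2), (x=1, y=3)  <- goal reached here
One shortest path (1 moves): (x=1, y=2) -> (x=0, y=2)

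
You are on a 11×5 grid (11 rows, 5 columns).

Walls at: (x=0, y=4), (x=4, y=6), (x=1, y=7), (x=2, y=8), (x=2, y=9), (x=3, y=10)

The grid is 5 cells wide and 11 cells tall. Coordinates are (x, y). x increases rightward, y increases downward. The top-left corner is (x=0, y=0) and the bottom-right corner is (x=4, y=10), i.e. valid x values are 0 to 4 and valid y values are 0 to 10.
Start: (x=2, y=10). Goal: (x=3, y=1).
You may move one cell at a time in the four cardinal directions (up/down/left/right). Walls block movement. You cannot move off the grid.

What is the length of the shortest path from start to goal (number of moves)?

BFS from (x=2, y=10) until reaching (x=3, y=1):
  Distance 0: (x=2, y=10)
  Distance 1: (x=1, y=10)
  Distance 2: (x=1, y=9), (x=0, y=10)
  Distance 3: (x=1, y=8), (x=0, y=9)
  Distance 4: (x=0, y=8)
  Distance 5: (x=0, y=7)
  Distance 6: (x=0, y=6)
  Distance 7: (x=0, y=5), (x=1, y=6)
  Distance 8: (x=1, y=5), (x=2, y=6)
  Distance 9: (x=1, y=4), (x=2, y=5), (x=3, y=6), (x=2, y=7)
  Distance 10: (x=1, y=3), (x=2, y=4), (x=3, y=5), (x=3, y=7)
  Distance 11: (x=1, y=2), (x=0, y=3), (x=2, y=3), (x=3, y=4), (x=4, y=5), (x=4, y=7), (x=3, y=8)
  Distance 12: (x=1, y=1), (x=0, y=2), (x=2, y=2), (x=3, y=3), (x=4, y=4), (x=4, y=8), (x=3, y=9)
  Distance 13: (x=1, y=0), (x=0, y=1), (x=2, y=1), (x=3, y=2), (x=4, y=3), (x=4, y=9)
  Distance 14: (x=0, y=0), (x=2, y=0), (x=3, y=1), (x=4, y=2), (x=4, y=10)  <- goal reached here
One shortest path (14 moves): (x=2, y=10) -> (x=1, y=10) -> (x=0, y=10) -> (x=0, y=9) -> (x=0, y=8) -> (x=0, y=7) -> (x=0, y=6) -> (x=1, y=6) -> (x=2, y=6) -> (x=3, y=6) -> (x=3, y=5) -> (x=3, y=4) -> (x=3, y=3) -> (x=3, y=2) -> (x=3, y=1)

Answer: Shortest path length: 14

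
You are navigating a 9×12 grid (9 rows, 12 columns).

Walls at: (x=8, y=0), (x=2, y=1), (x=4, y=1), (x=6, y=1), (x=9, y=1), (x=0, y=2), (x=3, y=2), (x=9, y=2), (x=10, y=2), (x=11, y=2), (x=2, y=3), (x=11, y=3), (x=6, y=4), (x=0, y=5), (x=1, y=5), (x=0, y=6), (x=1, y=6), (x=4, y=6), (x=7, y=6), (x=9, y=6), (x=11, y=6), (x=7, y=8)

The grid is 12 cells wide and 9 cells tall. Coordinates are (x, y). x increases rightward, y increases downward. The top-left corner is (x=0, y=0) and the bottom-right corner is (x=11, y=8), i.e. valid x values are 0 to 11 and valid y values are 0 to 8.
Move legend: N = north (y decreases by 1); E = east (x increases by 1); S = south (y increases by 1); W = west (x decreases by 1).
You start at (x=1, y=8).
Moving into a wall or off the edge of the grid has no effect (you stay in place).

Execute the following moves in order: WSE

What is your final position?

Answer: Final position: (x=1, y=8)

Derivation:
Start: (x=1, y=8)
  W (west): (x=1, y=8) -> (x=0, y=8)
  S (south): blocked, stay at (x=0, y=8)
  E (east): (x=0, y=8) -> (x=1, y=8)
Final: (x=1, y=8)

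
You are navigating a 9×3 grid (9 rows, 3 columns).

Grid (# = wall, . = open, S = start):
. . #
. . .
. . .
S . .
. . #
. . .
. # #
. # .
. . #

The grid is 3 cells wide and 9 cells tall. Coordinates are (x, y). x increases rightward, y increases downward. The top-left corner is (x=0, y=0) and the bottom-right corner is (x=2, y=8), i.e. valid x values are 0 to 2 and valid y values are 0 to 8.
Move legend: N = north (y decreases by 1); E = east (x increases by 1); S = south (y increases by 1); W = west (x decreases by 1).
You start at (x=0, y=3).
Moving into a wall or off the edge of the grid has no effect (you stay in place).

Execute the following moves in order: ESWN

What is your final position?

Start: (x=0, y=3)
  E (east): (x=0, y=3) -> (x=1, y=3)
  S (south): (x=1, y=3) -> (x=1, y=4)
  W (west): (x=1, y=4) -> (x=0, y=4)
  N (north): (x=0, y=4) -> (x=0, y=3)
Final: (x=0, y=3)

Answer: Final position: (x=0, y=3)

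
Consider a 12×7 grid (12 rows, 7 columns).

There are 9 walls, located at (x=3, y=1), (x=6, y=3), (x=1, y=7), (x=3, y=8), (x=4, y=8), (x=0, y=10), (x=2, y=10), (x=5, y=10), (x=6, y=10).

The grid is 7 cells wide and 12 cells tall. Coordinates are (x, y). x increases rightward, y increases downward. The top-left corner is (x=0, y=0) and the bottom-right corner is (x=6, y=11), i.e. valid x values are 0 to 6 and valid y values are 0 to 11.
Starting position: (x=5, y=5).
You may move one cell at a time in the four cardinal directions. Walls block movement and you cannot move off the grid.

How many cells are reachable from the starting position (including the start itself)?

BFS flood-fill from (x=5, y=5):
  Distance 0: (x=5, y=5)
  Distance 1: (x=5, y=4), (x=4, y=5), (x=6, y=5), (x=5, y=6)
  Distance 2: (x=5, y=3), (x=4, y=4), (x=6, y=4), (x=3, y=5), (x=4, y=6), (x=6, y=6), (x=5, y=7)
  Distance 3: (x=5, y=2), (x=4, y=3), (x=3, y=4), (x=2, y=5), (x=3, y=6), (x=4, y=7), (x=6, y=7), (x=5, y=8)
  Distance 4: (x=5, y=1), (x=4, y=2), (x=6, y=2), (x=3, y=3), (x=2, y=4), (x=1, y=5), (x=2, y=6), (x=3, y=7), (x=6, y=8), (x=5, y=9)
  Distance 5: (x=5, y=0), (x=4, y=1), (x=6, y=1), (x=3, y=2), (x=2, y=3), (x=1, y=4), (x=0, y=5), (x=1, y=6), (x=2, y=7), (x=4, y=9), (x=6, y=9)
  Distance 6: (x=4, y=0), (x=6, y=0), (x=2, y=2), (x=1, y=3), (x=0, y=4), (x=0, y=6), (x=2, y=8), (x=3, y=9), (x=4, y=10)
  Distance 7: (x=3, y=0), (x=2, y=1), (x=1, y=2), (x=0, y=3), (x=0, y=7), (x=1, y=8), (x=2, y=9), (x=3, y=10), (x=4, y=11)
  Distance 8: (x=2, y=0), (x=1, y=1), (x=0, y=2), (x=0, y=8), (x=1, y=9), (x=3, y=11), (x=5, y=11)
  Distance 9: (x=1, y=0), (x=0, y=1), (x=0, y=9), (x=1, y=10), (x=2, y=11), (x=6, y=11)
  Distance 10: (x=0, y=0), (x=1, y=11)
  Distance 11: (x=0, y=11)
Total reachable: 75 (grid has 75 open cells total)

Answer: Reachable cells: 75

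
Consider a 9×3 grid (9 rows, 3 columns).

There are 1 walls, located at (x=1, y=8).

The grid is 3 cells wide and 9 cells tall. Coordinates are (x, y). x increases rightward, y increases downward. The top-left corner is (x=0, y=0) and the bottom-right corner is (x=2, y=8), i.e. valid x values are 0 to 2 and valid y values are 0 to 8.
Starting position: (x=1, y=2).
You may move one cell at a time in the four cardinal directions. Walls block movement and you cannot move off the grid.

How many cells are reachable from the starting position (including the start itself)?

Answer: Reachable cells: 26

Derivation:
BFS flood-fill from (x=1, y=2):
  Distance 0: (x=1, y=2)
  Distance 1: (x=1, y=1), (x=0, y=2), (x=2, y=2), (x=1, y=3)
  Distance 2: (x=1, y=0), (x=0, y=1), (x=2, y=1), (x=0, y=3), (x=2, y=3), (x=1, y=4)
  Distance 3: (x=0, y=0), (x=2, y=0), (x=0, y=4), (x=2, y=4), (x=1, y=5)
  Distance 4: (x=0, y=5), (x=2, y=5), (x=1, y=6)
  Distance 5: (x=0, y=6), (x=2, y=6), (x=1, y=7)
  Distance 6: (x=0, y=7), (x=2, y=7)
  Distance 7: (x=0, y=8), (x=2, y=8)
Total reachable: 26 (grid has 26 open cells total)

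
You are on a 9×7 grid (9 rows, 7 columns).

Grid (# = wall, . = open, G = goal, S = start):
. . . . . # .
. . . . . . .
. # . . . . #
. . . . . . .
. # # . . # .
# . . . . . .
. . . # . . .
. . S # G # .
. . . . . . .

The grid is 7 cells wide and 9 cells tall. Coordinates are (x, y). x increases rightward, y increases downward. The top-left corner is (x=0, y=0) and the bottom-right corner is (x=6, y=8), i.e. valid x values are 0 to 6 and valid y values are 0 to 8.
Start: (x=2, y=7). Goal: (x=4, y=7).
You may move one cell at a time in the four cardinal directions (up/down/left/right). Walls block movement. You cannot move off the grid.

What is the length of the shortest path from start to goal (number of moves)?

BFS from (x=2, y=7) until reaching (x=4, y=7):
  Distance 0: (x=2, y=7)
  Distance 1: (x=2, y=6), (x=1, y=7), (x=2, y=8)
  Distance 2: (x=2, y=5), (x=1, y=6), (x=0, y=7), (x=1, y=8), (x=3, y=8)
  Distance 3: (x=1, y=5), (x=3, y=5), (x=0, y=6), (x=0, y=8), (x=4, y=8)
  Distance 4: (x=3, y=4), (x=4, y=5), (x=4, y=7), (x=5, y=8)  <- goal reached here
One shortest path (4 moves): (x=2, y=7) -> (x=2, y=8) -> (x=3, y=8) -> (x=4, y=8) -> (x=4, y=7)

Answer: Shortest path length: 4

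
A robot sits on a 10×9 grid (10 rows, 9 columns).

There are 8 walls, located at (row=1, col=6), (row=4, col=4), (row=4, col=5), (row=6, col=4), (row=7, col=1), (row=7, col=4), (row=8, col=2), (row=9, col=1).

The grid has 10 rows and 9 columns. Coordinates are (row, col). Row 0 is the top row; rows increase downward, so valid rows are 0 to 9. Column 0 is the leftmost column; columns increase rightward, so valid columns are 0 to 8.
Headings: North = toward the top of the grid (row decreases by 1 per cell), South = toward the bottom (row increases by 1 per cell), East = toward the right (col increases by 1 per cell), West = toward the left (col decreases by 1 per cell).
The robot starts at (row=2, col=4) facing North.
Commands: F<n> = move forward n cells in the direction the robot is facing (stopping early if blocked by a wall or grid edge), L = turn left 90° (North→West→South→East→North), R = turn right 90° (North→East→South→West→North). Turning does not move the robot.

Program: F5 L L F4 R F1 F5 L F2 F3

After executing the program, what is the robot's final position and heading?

Answer: Final position: (row=8, col=0), facing South

Derivation:
Start: (row=2, col=4), facing North
  F5: move forward 2/5 (blocked), now at (row=0, col=4)
  L: turn left, now facing West
  L: turn left, now facing South
  F4: move forward 3/4 (blocked), now at (row=3, col=4)
  R: turn right, now facing West
  F1: move forward 1, now at (row=3, col=3)
  F5: move forward 3/5 (blocked), now at (row=3, col=0)
  L: turn left, now facing South
  F2: move forward 2, now at (row=5, col=0)
  F3: move forward 3, now at (row=8, col=0)
Final: (row=8, col=0), facing South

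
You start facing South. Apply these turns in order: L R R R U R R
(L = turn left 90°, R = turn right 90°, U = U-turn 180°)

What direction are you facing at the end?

Start: South
  L (left (90° counter-clockwise)) -> East
  R (right (90° clockwise)) -> South
  R (right (90° clockwise)) -> West
  R (right (90° clockwise)) -> North
  U (U-turn (180°)) -> South
  R (right (90° clockwise)) -> West
  R (right (90° clockwise)) -> North
Final: North

Answer: Final heading: North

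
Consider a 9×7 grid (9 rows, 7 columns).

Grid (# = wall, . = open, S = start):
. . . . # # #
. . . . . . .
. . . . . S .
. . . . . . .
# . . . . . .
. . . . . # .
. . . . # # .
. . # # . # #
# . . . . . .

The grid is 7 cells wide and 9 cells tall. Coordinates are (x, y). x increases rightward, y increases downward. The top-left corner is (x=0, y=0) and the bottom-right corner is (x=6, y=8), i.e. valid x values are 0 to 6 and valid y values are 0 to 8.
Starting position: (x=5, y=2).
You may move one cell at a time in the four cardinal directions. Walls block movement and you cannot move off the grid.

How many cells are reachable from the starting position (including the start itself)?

Answer: Reachable cells: 51

Derivation:
BFS flood-fill from (x=5, y=2):
  Distance 0: (x=5, y=2)
  Distance 1: (x=5, y=1), (x=4, y=2), (x=6, y=2), (x=5, y=3)
  Distance 2: (x=4, y=1), (x=6, y=1), (x=3, y=2), (x=4, y=3), (x=6, y=3), (x=5, y=4)
  Distance 3: (x=3, y=1), (x=2, y=2), (x=3, y=3), (x=4, y=4), (x=6, y=4)
  Distance 4: (x=3, y=0), (x=2, y=1), (x=1, y=2), (x=2, y=3), (x=3, y=4), (x=4, y=5), (x=6, y=5)
  Distance 5: (x=2, y=0), (x=1, y=1), (x=0, y=2), (x=1, y=3), (x=2, y=4), (x=3, y=5), (x=6, y=6)
  Distance 6: (x=1, y=0), (x=0, y=1), (x=0, y=3), (x=1, y=4), (x=2, y=5), (x=3, y=6)
  Distance 7: (x=0, y=0), (x=1, y=5), (x=2, y=6)
  Distance 8: (x=0, y=5), (x=1, y=6)
  Distance 9: (x=0, y=6), (x=1, y=7)
  Distance 10: (x=0, y=7), (x=1, y=8)
  Distance 11: (x=2, y=8)
  Distance 12: (x=3, y=8)
  Distance 13: (x=4, y=8)
  Distance 14: (x=4, y=7), (x=5, y=8)
  Distance 15: (x=6, y=8)
Total reachable: 51 (grid has 51 open cells total)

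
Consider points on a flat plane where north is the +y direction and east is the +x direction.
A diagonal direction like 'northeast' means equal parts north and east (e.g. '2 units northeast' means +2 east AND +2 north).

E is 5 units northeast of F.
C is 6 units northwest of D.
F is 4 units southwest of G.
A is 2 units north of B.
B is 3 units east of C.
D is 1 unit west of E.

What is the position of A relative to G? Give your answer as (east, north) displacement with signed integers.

Place G at the origin (east=0, north=0).
  F is 4 units southwest of G: delta (east=-4, north=-4); F at (east=-4, north=-4).
  E is 5 units northeast of F: delta (east=+5, north=+5); E at (east=1, north=1).
  D is 1 unit west of E: delta (east=-1, north=+0); D at (east=0, north=1).
  C is 6 units northwest of D: delta (east=-6, north=+6); C at (east=-6, north=7).
  B is 3 units east of C: delta (east=+3, north=+0); B at (east=-3, north=7).
  A is 2 units north of B: delta (east=+0, north=+2); A at (east=-3, north=9).
Therefore A relative to G: (east=-3, north=9).

Answer: A is at (east=-3, north=9) relative to G.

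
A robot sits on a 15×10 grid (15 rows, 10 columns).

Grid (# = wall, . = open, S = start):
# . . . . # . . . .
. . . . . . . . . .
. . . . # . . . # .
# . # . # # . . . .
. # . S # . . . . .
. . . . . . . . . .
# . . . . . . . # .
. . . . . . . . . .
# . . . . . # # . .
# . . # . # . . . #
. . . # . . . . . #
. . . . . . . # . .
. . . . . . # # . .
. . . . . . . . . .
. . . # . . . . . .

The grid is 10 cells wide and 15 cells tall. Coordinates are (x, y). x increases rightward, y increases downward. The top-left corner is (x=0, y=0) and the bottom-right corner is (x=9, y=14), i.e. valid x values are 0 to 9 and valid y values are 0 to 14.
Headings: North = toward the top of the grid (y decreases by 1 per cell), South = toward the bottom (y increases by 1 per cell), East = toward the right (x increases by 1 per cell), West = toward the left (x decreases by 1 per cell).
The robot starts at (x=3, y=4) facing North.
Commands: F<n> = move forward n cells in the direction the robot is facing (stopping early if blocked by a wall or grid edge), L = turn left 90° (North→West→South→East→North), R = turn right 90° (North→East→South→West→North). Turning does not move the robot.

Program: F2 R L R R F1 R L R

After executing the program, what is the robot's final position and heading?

Answer: Final position: (x=3, y=3), facing West

Derivation:
Start: (x=3, y=4), facing North
  F2: move forward 2, now at (x=3, y=2)
  R: turn right, now facing East
  L: turn left, now facing North
  R: turn right, now facing East
  R: turn right, now facing South
  F1: move forward 1, now at (x=3, y=3)
  R: turn right, now facing West
  L: turn left, now facing South
  R: turn right, now facing West
Final: (x=3, y=3), facing West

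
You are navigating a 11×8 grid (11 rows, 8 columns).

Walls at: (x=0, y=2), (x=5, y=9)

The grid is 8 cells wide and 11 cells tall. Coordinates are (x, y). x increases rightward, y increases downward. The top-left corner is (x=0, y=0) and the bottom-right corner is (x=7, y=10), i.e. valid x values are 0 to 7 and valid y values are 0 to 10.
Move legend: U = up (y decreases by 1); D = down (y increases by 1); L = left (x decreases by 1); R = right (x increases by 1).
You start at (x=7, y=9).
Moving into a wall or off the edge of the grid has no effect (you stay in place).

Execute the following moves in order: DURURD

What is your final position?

Answer: Final position: (x=7, y=9)

Derivation:
Start: (x=7, y=9)
  D (down): (x=7, y=9) -> (x=7, y=10)
  U (up): (x=7, y=10) -> (x=7, y=9)
  R (right): blocked, stay at (x=7, y=9)
  U (up): (x=7, y=9) -> (x=7, y=8)
  R (right): blocked, stay at (x=7, y=8)
  D (down): (x=7, y=8) -> (x=7, y=9)
Final: (x=7, y=9)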